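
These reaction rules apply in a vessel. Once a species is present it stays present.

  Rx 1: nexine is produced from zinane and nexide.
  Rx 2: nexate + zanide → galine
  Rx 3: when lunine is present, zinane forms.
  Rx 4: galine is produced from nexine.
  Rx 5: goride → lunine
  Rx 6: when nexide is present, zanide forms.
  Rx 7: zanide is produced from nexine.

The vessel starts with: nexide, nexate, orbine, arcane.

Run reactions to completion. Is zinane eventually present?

zinane would need lunine (Rx 3), but lunine never forms.

No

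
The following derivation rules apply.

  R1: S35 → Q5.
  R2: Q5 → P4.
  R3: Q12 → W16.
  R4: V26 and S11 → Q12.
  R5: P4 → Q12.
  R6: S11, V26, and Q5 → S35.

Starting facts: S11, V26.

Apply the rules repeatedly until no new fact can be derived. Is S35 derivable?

S35 would need S11, V26, and Q5 (R6), but Q5 is never established.

No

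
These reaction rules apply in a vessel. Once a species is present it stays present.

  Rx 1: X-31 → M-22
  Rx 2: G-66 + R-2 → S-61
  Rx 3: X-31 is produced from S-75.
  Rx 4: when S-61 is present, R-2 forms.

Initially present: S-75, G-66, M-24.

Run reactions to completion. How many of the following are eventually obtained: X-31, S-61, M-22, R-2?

2

S-75 present → X-31 forms (Rx 3).
X-31 present → M-22 forms (Rx 1).
X-31: reached.
S-61 would need G-66 and R-2 (Rx 2), but R-2 never forms.
M-22: reached.
R-2 would need S-61 (Rx 4), but S-61 never forms.
Reached: X-31 and M-22 — 2 of the 4.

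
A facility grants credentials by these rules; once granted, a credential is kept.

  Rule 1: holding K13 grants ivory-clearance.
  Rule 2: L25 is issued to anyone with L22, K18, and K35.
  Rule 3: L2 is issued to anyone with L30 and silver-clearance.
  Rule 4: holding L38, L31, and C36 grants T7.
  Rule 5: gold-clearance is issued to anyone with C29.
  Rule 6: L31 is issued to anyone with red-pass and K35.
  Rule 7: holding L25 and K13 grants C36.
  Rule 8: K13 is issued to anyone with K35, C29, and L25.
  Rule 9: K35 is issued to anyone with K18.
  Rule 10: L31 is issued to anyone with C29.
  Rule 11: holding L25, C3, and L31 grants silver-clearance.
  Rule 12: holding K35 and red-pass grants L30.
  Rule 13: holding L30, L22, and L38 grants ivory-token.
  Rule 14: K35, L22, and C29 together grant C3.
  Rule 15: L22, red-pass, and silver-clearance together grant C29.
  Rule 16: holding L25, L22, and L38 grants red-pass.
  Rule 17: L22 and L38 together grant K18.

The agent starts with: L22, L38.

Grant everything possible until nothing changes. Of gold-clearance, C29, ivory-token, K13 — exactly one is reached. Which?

Holding L22 and L38 grants K18 (Rule 17).
Holding K18 grants K35 (Rule 9).
Holding L22, K18, and K35 grants L25 (Rule 2).
Holding L25, L22, and L38 grants red-pass (Rule 16).
Holding K35 and red-pass grants L30 (Rule 12).
Holding L30, L22, and L38 grants ivory-token (Rule 13).
gold-clearance would need C29 (Rule 5), but C29 is never granted. C29 would need L22, red-pass, and silver-clearance (Rule 15), but silver-clearance is never granted. K13 would need K35, C29, and L25 (Rule 8), but C29 is never granted.

ivory-token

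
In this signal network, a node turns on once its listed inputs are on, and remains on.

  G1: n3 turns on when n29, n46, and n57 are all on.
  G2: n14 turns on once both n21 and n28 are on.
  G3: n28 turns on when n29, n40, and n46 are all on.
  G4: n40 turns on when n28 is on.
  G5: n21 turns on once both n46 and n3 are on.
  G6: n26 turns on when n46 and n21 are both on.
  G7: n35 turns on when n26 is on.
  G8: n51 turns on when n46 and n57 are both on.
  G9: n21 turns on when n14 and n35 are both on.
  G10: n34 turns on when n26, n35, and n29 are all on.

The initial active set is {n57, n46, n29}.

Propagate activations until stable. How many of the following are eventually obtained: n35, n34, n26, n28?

3

G1: n29, n46, and n57 on → n3 on.
n46 and n3 are on, so n21 turns on (G5).
G6: n46 and n21 on → n26 on.
n26 is on, so n35 turns on (G7).
n26, n35, and n29 are on, so n34 turns on (G10).
n35: reached.
n34: reached.
n26: reached.
n28 would need n29, n40, and n46 (G3), but n40 never turns on.
Reached: n35, n34, and n26 — 3 of the 4.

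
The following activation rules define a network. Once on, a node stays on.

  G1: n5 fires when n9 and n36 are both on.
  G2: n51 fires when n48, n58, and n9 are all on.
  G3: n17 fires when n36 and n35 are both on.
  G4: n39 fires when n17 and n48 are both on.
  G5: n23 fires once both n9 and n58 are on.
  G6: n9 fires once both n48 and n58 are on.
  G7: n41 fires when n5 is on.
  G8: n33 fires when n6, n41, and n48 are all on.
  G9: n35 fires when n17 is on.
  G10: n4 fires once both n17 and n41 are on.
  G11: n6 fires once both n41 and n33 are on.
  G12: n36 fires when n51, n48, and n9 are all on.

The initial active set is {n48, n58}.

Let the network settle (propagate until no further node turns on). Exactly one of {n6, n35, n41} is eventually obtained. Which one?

G6: n48 and n58 on → n9 on.
n48, n58, and n9 are on, so n51 fires (G2).
G12: n51, n48, and n9 on → n36 on.
G1: n9 and n36 on → n5 on.
G7: n5 on → n41 on.
n6 would need n41 and n33 (G11), but n33 never turns on. n35 would need n17 (G9), but n17 never turns on.

n41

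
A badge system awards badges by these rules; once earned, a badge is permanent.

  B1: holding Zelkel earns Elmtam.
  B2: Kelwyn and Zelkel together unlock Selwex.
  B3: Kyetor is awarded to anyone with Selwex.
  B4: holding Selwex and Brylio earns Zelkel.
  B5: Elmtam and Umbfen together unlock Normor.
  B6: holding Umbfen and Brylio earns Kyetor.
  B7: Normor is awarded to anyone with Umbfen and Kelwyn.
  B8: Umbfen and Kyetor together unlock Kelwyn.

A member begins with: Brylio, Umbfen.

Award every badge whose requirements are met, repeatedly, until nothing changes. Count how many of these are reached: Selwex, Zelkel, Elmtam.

0

Selwex would need Kelwyn and Zelkel (B2), but Zelkel is never earned.
Zelkel would need Selwex and Brylio (B4), but Selwex is never earned.
Elmtam would need Zelkel (B1), but Zelkel is never earned.
None of the 3 are reached.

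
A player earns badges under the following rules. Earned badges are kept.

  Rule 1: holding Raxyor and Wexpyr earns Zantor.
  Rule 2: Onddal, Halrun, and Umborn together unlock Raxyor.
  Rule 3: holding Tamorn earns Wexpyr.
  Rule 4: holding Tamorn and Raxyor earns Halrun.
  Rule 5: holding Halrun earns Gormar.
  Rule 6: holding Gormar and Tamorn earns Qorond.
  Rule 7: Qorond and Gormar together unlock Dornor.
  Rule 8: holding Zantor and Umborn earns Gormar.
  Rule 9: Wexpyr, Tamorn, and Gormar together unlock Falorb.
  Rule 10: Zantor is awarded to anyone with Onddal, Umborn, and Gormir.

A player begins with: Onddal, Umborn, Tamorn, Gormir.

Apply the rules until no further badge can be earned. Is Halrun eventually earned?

Halrun would need Tamorn and Raxyor (Rule 4), but Raxyor is never earned.

No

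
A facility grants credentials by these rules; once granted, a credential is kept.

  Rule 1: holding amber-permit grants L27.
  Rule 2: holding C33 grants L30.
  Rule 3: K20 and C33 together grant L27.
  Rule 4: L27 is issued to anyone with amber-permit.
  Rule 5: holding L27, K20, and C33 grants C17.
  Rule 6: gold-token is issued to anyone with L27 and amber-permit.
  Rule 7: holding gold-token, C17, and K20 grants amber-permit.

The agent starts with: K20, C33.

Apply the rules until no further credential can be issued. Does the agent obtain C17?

Yes

Holding K20 and C33 grants L27 (Rule 3).
Holding L27, K20, and C33 grants C17 (Rule 5).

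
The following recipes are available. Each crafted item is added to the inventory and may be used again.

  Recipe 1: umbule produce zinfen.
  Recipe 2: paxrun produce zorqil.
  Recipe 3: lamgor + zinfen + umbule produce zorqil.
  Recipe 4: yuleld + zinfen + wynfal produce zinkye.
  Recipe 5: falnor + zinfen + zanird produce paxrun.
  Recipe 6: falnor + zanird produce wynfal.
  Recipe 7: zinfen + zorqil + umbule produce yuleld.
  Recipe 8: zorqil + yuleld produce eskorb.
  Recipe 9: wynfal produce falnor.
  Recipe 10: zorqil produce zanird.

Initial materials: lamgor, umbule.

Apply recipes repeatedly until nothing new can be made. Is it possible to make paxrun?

paxrun would need falnor, zinfen, and zanird (Recipe 5), but falnor is never obtained.

No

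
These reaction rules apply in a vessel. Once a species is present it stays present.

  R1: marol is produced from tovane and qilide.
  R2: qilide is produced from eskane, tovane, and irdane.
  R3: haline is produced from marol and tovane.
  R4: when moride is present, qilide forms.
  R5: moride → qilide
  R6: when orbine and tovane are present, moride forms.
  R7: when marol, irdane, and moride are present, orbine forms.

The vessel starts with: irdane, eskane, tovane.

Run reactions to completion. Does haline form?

Yes

eskane, tovane, and irdane present → qilide forms (R2).
tovane and qilide present → marol forms (R1).
marol and tovane present → haline forms (R3).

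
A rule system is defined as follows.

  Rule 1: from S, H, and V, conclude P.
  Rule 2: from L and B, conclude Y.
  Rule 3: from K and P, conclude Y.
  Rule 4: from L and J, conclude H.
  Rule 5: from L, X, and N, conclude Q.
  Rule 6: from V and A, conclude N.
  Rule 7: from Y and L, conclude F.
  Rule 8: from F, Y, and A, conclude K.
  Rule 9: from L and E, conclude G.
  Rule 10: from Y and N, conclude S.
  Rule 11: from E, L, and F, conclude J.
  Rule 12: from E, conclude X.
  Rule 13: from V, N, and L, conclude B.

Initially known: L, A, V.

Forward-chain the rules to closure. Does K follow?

From V and A, Rule 6 gives N.
V, N, and L hold, so B follows (Rule 13).
From L and B, Rule 2 gives Y.
Y and L hold, so F follows (Rule 7).
F, Y, and A hold, so K follows (Rule 8).

Yes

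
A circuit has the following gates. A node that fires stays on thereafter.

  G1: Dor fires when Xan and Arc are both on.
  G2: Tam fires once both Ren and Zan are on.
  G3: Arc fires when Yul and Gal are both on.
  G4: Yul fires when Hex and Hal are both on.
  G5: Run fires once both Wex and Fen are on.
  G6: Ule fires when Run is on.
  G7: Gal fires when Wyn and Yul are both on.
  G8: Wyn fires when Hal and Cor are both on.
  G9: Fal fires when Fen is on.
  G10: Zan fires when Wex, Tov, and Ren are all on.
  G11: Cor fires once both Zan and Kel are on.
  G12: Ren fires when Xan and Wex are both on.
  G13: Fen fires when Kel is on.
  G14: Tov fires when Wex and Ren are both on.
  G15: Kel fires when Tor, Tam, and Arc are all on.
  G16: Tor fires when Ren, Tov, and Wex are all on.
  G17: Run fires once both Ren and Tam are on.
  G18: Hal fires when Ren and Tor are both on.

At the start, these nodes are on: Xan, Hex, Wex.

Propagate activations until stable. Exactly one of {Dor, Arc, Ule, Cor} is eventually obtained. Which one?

Ule

G12: Xan and Wex on → Ren on.
Wex and Ren are on, so Tov fires (G14).
G10: Wex, Tov, and Ren on → Zan on.
Ren and Zan are on, so Tam fires (G2).
Ren and Tam are on, so Run fires (G17).
G6: Run on → Ule on.
Cor would need Zan and Kel (G11), but Kel never turns on. Arc would need Yul and Gal (G3), but Gal never turns on. Dor would need Xan and Arc (G1), but Arc never turns on.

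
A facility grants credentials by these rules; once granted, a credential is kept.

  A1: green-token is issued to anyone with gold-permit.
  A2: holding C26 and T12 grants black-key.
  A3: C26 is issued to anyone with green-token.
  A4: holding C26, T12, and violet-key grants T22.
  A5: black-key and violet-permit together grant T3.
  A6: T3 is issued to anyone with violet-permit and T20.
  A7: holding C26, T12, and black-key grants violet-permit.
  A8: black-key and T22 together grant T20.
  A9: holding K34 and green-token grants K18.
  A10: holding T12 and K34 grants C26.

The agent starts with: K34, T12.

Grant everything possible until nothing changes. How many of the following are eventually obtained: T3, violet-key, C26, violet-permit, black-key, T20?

4

Holding T12 and K34 grants C26 (A10).
Holding C26 and T12 grants black-key (A2).
Holding C26, T12, and black-key grants violet-permit (A7).
Holding black-key and violet-permit grants T3 (A5).
T3: reached.
No rule produces violet-key, and it is not given.
C26: reached.
violet-permit: reached.
black-key: reached.
T20 would need black-key and T22 (A8), but T22 is never granted.
Reached: T3, C26, violet-permit, and black-key — 4 of the 6.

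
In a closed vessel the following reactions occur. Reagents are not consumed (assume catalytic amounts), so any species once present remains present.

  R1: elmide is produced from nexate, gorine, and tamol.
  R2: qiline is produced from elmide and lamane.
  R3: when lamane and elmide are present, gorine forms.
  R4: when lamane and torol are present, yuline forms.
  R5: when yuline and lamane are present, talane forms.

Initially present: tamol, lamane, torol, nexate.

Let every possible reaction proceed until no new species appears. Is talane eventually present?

lamane and torol present → yuline forms (R4).
yuline and lamane present → talane forms (R5).

Yes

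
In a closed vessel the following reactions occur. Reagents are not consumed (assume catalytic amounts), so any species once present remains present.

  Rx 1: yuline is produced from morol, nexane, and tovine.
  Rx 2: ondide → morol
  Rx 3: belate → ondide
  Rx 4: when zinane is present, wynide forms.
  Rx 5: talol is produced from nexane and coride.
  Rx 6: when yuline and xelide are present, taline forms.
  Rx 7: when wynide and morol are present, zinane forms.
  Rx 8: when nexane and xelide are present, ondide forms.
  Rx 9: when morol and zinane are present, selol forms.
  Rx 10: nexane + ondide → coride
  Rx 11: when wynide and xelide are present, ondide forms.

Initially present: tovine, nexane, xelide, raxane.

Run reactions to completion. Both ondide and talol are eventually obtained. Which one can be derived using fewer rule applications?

ondide: nexane and xelide present → ondide forms (Rx 8). [1 rule application]
talol: nexane and xelide present → ondide forms (Rx 8). nexane and ondide present → coride forms (Rx 10). nexane and coride present → talol forms (Rx 5). [3 rule applications]
ondide needs fewer.

ondide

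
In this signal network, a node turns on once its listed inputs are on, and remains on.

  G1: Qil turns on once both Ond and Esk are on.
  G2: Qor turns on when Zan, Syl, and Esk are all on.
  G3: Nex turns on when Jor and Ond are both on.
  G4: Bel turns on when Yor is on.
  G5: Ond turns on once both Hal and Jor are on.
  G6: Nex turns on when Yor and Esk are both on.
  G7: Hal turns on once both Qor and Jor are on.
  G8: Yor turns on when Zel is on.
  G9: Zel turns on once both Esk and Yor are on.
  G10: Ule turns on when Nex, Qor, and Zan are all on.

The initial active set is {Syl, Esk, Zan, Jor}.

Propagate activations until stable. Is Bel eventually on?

Bel would need Yor (G4), but Yor never turns on.

No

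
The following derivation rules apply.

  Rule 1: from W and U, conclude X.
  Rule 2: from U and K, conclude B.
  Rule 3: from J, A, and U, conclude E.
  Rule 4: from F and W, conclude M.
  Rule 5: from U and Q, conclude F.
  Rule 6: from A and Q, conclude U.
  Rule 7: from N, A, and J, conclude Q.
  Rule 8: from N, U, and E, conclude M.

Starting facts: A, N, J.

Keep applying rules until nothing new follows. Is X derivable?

X would need W and U (Rule 1), but W is never established.

No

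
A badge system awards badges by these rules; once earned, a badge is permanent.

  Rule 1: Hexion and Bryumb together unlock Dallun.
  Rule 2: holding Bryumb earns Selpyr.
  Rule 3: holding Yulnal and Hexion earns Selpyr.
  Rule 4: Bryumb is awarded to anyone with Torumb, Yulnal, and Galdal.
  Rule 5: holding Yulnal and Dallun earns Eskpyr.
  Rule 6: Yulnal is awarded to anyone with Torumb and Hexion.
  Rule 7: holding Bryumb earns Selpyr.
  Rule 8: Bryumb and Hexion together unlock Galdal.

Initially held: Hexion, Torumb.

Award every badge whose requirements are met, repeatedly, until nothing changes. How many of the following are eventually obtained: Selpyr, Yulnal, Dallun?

2

With Torumb and Hexion, Yulnal is earned (Rule 6).
With Yulnal and Hexion, Selpyr is earned (Rule 3).
Selpyr: reached.
Yulnal: reached.
Dallun would need Hexion and Bryumb (Rule 1), but Bryumb is never earned.
Reached: Selpyr and Yulnal — 2 of the 3.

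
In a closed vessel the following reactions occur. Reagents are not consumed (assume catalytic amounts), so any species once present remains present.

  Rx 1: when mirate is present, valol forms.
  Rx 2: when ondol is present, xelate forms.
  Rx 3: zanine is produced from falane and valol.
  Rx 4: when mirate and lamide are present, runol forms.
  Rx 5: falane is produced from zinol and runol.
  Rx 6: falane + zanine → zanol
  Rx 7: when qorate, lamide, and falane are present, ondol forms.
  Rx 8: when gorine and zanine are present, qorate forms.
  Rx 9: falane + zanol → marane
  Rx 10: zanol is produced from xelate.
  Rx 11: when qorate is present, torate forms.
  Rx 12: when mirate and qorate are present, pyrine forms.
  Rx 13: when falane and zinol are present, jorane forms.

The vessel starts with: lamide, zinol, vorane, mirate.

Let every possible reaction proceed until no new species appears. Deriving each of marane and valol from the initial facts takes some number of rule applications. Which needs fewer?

valol: mirate present → valol forms (Rx 1). [1 rule application]
marane: mirate and lamide present → runol forms (Rx 4). mirate present → valol forms (Rx 1). zinol and runol present → falane forms (Rx 5). falane and valol present → zanine forms (Rx 3). falane and zanine present → zanol forms (Rx 6). falane and zanol present → marane forms (Rx 9). [6 rule applications]
valol needs fewer.

valol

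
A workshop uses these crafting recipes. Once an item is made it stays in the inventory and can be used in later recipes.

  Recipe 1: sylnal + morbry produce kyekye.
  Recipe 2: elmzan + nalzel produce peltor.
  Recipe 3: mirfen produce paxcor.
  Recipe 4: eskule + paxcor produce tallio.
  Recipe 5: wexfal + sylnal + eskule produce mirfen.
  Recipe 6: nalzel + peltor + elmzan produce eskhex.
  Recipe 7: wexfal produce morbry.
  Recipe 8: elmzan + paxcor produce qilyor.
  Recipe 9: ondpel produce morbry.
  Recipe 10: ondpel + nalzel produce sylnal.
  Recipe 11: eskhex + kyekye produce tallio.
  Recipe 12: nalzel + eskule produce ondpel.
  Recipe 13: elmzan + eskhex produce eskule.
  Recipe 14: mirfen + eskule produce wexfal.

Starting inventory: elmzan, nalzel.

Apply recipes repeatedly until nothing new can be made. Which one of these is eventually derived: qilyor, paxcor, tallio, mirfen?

Using Recipe 2, elmzan and nalzel make peltor.
Using Recipe 6, nalzel, peltor, and elmzan make eskhex.
elmzan + eskhex → eskule (Recipe 13).
Using Recipe 12, nalzel and eskule make ondpel.
Using Recipe 10, ondpel and nalzel make sylnal.
Using Recipe 9, ondpel makes morbry.
sylnal + morbry → kyekye (Recipe 1).
Using Recipe 11, eskhex and kyekye make tallio.
mirfen would need wexfal, sylnal, and eskule (Recipe 5), but wexfal is never obtained. paxcor would need mirfen (Recipe 3), but mirfen is never obtained. qilyor would need elmzan and paxcor (Recipe 8), but paxcor is never obtained.

tallio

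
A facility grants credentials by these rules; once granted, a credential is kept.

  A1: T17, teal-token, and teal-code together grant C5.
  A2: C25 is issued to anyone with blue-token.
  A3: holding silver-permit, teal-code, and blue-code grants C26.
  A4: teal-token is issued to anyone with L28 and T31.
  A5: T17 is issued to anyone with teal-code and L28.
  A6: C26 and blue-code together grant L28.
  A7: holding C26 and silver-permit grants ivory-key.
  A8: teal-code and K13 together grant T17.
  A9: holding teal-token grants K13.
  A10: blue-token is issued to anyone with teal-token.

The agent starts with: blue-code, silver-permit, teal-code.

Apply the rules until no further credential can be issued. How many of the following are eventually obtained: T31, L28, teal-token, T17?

2

Holding silver-permit, teal-code, and blue-code grants C26 (A3).
Holding C26 and blue-code grants L28 (A6).
Holding teal-code and L28 grants T17 (A5).
No rule produces T31, and it is not given.
L28: reached.
teal-token would need L28 and T31 (A4), but T31 is never granted.
T17: reached.
Reached: L28 and T17 — 2 of the 4.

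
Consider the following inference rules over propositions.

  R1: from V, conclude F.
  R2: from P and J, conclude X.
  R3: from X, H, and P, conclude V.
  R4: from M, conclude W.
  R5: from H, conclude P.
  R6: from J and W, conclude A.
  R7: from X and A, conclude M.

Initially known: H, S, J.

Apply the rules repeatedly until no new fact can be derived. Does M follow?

No

M would need X and A (R7), but A is never established.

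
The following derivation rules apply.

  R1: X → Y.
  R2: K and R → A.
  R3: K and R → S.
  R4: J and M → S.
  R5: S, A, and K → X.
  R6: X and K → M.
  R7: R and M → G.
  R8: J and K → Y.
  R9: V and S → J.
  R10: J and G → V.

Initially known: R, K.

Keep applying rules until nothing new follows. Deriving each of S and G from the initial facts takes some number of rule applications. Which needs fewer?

S

S: K and R hold, so S follows (R3). [1 rule application]
G: From K and R, R2 gives A. K and R hold, so S follows (R3). From S, A, and K, R5 gives X. X and K hold, so M follows (R6). From R and M, R7 gives G. [5 rule applications]
S needs fewer.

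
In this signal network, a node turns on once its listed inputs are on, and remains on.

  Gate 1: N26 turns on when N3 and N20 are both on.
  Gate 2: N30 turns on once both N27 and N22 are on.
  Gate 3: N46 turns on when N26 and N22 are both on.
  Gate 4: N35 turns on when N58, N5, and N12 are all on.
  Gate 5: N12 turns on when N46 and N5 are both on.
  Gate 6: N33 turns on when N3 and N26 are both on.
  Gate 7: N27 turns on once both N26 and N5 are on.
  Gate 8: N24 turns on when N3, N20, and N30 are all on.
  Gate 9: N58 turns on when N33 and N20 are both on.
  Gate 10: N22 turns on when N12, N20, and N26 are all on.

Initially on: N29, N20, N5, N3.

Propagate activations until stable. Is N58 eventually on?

Yes

N3 and N20 are on, so N26 turns on (Gate 1).
Gate 6: N3 and N26 on → N33 on.
Gate 9: N33 and N20 on → N58 on.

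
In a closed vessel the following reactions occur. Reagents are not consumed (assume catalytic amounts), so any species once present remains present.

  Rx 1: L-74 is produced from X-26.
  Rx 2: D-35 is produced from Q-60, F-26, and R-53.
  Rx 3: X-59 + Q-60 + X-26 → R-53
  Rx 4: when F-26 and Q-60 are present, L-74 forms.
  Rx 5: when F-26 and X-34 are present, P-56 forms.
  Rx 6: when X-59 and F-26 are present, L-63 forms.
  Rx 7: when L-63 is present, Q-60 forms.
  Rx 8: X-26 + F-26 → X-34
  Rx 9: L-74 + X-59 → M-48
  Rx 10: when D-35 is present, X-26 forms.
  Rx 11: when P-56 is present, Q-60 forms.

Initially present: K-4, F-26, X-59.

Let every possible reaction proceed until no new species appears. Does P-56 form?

No

P-56 would need F-26 and X-34 (Rx 5), but X-34 never forms.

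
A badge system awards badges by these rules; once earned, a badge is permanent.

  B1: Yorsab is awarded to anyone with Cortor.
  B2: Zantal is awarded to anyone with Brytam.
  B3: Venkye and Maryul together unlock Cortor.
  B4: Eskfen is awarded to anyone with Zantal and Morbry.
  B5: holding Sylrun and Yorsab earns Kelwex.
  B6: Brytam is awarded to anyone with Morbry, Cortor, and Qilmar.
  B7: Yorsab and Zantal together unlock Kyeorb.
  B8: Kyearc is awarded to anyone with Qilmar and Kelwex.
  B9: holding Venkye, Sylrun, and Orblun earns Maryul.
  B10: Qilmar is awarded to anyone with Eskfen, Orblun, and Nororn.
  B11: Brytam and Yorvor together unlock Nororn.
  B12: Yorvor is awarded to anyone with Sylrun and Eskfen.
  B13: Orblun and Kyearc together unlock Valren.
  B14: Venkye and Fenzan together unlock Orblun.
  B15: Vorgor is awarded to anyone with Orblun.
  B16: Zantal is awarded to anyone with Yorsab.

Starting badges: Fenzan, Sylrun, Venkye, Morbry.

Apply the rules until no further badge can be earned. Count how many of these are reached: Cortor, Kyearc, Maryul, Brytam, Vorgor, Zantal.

With Venkye and Fenzan, Orblun is earned (B14).
With Venkye, Sylrun, and Orblun, Maryul is earned (B9).
With Orblun, Vorgor is earned (B15).
With Venkye and Maryul, Cortor is earned (B3).
With Cortor, Yorsab is earned (B1).
With Yorsab, Zantal is earned (B16).
Cortor: reached.
Kyearc would need Qilmar and Kelwex (B8), but Qilmar is never earned.
Maryul: reached.
Brytam would need Morbry, Cortor, and Qilmar (B6), but Qilmar is never earned.
Vorgor: reached.
Zantal: reached.
Reached: Cortor, Maryul, Vorgor, and Zantal — 4 of the 6.

4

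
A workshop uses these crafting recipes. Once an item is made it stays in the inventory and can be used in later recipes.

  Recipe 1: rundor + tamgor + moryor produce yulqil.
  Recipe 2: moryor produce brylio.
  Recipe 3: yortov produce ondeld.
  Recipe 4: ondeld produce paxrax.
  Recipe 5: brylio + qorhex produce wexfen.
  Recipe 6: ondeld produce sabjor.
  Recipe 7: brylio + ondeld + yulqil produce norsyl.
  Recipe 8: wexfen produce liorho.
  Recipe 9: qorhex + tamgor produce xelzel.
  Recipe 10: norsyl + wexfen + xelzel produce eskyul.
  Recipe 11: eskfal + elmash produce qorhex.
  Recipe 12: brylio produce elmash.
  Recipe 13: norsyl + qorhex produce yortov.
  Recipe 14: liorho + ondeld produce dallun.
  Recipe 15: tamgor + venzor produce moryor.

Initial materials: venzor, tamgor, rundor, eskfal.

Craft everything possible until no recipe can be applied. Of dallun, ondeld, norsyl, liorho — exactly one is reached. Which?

Using Recipe 15, tamgor and venzor make moryor.
moryor → brylio (Recipe 2).
brylio → elmash (Recipe 12).
Using Recipe 11, eskfal and elmash make qorhex.
Using Recipe 5, brylio and qorhex make wexfen.
wexfen → liorho (Recipe 8).
ondeld would need yortov (Recipe 3), but yortov is never obtained. dallun would need liorho and ondeld (Recipe 14), but ondeld is never obtained. norsyl would need brylio, ondeld, and yulqil (Recipe 7), but ondeld is never obtained.

liorho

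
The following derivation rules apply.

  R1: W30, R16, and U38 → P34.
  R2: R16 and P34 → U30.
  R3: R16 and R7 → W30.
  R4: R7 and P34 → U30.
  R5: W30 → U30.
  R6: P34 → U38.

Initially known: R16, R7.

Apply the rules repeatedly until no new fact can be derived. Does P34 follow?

No

P34 would need W30, R16, and U38 (R1), but U38 is never established.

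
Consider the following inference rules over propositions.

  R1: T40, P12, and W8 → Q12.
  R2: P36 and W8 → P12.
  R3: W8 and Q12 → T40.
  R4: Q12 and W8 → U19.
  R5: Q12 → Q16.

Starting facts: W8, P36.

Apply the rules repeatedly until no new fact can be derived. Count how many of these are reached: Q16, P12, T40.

1

From P36 and W8, R2 gives P12.
Q16 would need Q12 (R5), but Q12 is never established.
P12: reached.
T40 would need W8 and Q12 (R3), but Q12 is never established.
Reached: P12 — 1 of the 3.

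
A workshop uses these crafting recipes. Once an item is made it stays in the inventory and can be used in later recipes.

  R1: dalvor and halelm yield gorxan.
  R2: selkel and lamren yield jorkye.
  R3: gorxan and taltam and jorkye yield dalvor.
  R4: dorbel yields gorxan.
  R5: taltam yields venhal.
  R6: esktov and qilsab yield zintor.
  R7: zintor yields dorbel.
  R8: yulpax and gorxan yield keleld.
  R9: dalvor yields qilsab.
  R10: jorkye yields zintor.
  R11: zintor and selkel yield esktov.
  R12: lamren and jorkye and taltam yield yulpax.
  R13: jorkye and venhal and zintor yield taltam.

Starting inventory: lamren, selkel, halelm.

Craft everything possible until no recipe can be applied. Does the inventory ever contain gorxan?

Yes

Using R2, selkel and lamren make jorkye.
Using R10, jorkye makes zintor.
Using R7, zintor makes dorbel.
dorbel → gorxan (R4).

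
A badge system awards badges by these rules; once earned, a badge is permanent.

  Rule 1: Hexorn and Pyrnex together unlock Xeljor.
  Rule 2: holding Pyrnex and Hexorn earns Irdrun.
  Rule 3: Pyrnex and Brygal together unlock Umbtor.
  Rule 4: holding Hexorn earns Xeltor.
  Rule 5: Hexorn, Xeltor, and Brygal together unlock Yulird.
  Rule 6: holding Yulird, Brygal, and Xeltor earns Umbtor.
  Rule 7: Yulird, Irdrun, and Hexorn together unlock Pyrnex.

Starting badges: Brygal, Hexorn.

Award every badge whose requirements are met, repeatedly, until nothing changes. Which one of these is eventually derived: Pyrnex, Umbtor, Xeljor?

Umbtor

With Hexorn, Xeltor is earned (Rule 4).
With Hexorn, Xeltor, and Brygal, Yulird is earned (Rule 5).
With Yulird, Brygal, and Xeltor, Umbtor is earned (Rule 6).
Xeljor would need Hexorn and Pyrnex (Rule 1), but Pyrnex is never earned. Pyrnex would need Yulird, Irdrun, and Hexorn (Rule 7), but Irdrun is never earned.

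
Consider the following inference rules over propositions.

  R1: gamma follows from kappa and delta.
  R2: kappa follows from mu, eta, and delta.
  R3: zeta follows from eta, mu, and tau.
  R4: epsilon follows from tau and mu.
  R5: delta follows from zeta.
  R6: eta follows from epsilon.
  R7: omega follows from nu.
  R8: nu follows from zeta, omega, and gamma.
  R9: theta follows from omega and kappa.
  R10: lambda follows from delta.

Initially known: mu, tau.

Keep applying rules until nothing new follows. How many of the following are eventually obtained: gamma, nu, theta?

tau and mu hold, so epsilon follows (R4).
epsilon holds, so eta follows (R6).
From eta, mu, and tau, R3 gives zeta.
From zeta, R5 gives delta.
mu, eta, and delta hold, so kappa follows (R2).
From kappa and delta, R1 gives gamma.
gamma: reached.
nu would need zeta, omega, and gamma (R8), but omega is never established.
theta would need omega and kappa (R9), but omega is never established.
Reached: gamma — 1 of the 3.

1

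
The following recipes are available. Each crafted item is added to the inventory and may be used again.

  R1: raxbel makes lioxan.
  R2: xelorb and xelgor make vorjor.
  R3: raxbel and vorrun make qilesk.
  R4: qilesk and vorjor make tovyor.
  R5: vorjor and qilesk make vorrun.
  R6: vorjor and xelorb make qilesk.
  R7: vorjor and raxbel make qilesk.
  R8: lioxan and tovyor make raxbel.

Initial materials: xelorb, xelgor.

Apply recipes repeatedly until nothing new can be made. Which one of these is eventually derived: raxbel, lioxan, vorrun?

Using R2, xelorb and xelgor make vorjor.
Using R6, vorjor and xelorb make qilesk.
vorjor and qilesk → vorrun (R5).
raxbel would need lioxan and tovyor (R8), but lioxan is never obtained. lioxan would need raxbel (R1), but raxbel is never obtained.

vorrun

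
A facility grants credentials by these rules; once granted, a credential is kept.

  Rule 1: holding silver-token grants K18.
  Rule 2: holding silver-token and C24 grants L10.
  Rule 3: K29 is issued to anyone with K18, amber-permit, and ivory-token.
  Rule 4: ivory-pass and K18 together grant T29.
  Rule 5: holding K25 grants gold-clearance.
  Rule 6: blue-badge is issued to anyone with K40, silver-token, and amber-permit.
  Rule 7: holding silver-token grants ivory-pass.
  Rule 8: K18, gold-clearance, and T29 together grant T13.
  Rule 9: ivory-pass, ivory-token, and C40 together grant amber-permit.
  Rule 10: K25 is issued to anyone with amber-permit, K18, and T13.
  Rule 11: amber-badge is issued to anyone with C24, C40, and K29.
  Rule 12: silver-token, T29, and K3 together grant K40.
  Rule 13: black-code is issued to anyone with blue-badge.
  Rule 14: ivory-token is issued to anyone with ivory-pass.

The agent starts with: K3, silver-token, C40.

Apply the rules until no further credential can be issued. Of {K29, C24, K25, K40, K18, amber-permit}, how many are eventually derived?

Holding silver-token grants ivory-pass (Rule 7).
Holding silver-token grants K18 (Rule 1).
Holding ivory-pass grants ivory-token (Rule 14).
Holding ivory-pass and K18 grants T29 (Rule 4).
Holding silver-token, T29, and K3 grants K40 (Rule 12).
Holding ivory-pass, ivory-token, and C40 grants amber-permit (Rule 9).
Holding K18, amber-permit, and ivory-token grants K29 (Rule 3).
K29: reached.
No rule produces C24, and it is not given.
K25 would need amber-permit, K18, and T13 (Rule 10), but T13 is never granted.
K40: reached.
K18: reached.
amber-permit: reached.
Reached: K29, K40, K18, and amber-permit — 4 of the 6.

4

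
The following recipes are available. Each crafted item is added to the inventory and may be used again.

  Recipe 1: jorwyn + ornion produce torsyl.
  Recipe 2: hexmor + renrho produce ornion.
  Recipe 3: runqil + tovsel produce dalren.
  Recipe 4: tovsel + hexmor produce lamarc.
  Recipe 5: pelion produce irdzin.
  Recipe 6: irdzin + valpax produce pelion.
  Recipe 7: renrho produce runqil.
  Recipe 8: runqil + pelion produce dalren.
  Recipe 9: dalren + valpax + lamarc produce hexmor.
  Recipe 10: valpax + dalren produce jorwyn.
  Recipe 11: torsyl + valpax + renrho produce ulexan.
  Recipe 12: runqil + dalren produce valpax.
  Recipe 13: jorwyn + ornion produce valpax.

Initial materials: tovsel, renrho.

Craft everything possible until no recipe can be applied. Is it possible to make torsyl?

torsyl would need jorwyn and ornion (Recipe 1), but ornion is never obtained.

No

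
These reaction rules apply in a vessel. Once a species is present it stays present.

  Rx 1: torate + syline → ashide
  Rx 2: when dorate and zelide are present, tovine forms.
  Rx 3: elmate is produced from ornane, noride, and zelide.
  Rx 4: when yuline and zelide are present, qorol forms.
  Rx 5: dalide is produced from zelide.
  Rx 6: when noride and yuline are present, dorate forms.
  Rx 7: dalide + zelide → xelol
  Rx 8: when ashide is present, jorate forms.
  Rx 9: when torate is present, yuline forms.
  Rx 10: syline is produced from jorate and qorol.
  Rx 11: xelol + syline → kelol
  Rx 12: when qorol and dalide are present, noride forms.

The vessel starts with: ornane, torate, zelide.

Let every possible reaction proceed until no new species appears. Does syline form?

No

syline would need jorate and qorol (Rx 10), but jorate never forms.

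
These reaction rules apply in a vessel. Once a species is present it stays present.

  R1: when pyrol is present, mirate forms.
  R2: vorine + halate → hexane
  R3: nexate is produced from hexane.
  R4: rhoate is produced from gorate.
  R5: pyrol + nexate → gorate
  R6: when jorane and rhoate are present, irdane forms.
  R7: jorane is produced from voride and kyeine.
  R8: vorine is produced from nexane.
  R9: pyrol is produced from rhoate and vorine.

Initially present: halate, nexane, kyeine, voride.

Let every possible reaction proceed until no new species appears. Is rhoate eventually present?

rhoate would need gorate (R4), but gorate never forms.

No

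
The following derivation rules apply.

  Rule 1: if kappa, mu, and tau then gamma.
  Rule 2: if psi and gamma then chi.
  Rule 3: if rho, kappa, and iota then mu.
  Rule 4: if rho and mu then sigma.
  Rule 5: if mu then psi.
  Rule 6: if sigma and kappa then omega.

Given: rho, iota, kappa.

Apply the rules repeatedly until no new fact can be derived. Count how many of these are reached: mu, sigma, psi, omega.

4

From rho, kappa, and iota, Rule 3 gives mu.
From mu, Rule 5 gives psi.
From rho and mu, Rule 4 gives sigma.
sigma and kappa hold, so omega follows (Rule 6).
mu: reached.
sigma: reached.
psi: reached.
omega: reached.
All 4 are reached.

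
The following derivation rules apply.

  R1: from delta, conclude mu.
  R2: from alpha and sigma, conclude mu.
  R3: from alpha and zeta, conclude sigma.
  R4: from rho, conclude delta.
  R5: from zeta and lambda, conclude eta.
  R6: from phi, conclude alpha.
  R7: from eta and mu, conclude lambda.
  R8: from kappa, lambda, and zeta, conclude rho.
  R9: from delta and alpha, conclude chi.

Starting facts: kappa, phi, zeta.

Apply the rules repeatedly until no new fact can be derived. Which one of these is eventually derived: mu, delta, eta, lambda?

phi holds, so alpha follows (R6).
From alpha and zeta, R3 gives sigma.
From alpha and sigma, R2 gives mu.
eta would need zeta and lambda (R5), but lambda is never established. lambda would need eta and mu (R7), but eta is never established. delta would need rho (R4), but rho is never established.

mu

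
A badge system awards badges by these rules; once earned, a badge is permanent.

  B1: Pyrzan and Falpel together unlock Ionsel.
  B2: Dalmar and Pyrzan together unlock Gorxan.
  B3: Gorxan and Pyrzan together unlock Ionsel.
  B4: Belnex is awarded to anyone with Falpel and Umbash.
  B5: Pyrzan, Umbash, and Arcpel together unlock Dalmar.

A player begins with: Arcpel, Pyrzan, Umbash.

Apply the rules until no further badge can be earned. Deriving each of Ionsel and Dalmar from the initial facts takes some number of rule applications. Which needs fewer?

Dalmar

Dalmar: With Pyrzan, Umbash, and Arcpel, Dalmar is earned (B5). [1 rule application]
Ionsel: With Pyrzan, Umbash, and Arcpel, Dalmar is earned (B5). With Dalmar and Pyrzan, Gorxan is earned (B2). With Gorxan and Pyrzan, Ionsel is earned (B3). [3 rule applications]
Dalmar needs fewer.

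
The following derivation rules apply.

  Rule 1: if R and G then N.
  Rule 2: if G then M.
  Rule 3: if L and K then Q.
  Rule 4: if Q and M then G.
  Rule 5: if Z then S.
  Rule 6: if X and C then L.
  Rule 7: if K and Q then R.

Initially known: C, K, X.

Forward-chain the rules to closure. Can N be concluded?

N would need R and G (Rule 1), but G is never established.

No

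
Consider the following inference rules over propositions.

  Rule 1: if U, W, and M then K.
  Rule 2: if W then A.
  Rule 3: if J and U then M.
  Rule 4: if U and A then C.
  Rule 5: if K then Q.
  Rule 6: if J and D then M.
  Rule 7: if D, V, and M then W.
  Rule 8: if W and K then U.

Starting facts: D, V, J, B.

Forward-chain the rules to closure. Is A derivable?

From J and D, Rule 6 gives M.
From D, V, and M, Rule 7 gives W.
From W, Rule 2 gives A.

Yes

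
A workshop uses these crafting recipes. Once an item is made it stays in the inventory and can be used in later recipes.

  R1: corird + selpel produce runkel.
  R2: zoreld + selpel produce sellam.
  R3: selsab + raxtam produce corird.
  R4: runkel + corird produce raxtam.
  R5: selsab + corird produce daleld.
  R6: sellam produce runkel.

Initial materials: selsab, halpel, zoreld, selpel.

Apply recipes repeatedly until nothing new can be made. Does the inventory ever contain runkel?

Yes

zoreld + selpel → sellam (R2).
Using R6, sellam makes runkel.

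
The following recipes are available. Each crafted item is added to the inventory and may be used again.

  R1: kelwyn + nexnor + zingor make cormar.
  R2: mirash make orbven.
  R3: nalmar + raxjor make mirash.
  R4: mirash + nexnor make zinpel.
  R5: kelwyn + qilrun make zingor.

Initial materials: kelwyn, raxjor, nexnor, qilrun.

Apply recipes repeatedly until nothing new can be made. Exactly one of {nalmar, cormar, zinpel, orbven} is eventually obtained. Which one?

Using R5, kelwyn and qilrun make zingor.
kelwyn + nexnor + zingor → cormar (R1).
zinpel would need mirash and nexnor (R4), but mirash is never obtained. No rule produces nalmar, and it is not given. orbven would need mirash (R2), but mirash is never obtained.

cormar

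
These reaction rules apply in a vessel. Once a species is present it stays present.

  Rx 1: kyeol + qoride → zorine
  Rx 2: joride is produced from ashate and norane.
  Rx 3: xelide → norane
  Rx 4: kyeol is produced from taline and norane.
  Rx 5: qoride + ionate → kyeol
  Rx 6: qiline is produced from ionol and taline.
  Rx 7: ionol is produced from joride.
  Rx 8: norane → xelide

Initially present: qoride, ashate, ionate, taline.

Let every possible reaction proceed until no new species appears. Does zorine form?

Yes

qoride and ionate present → kyeol forms (Rx 5).
kyeol and qoride present → zorine forms (Rx 1).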